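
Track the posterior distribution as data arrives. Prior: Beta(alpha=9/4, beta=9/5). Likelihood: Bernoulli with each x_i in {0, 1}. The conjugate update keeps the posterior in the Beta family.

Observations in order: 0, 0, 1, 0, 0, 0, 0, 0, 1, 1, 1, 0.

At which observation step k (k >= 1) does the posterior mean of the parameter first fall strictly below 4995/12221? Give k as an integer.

k = 2

obs 1: x=0 → posterior Beta(9/4, 14/5)
obs 2: x=0 → posterior Beta(9/4, 19/5)
obs 3: x=1 → posterior Beta(13/4, 19/5)
obs 4: x=0 → posterior Beta(13/4, 24/5)
obs 5: x=0 → posterior Beta(13/4, 29/5)
obs 6: x=0 → posterior Beta(13/4, 34/5)
obs 7: x=0 → posterior Beta(13/4, 39/5)
obs 8: x=0 → posterior Beta(13/4, 44/5)
obs 9: x=1 → posterior Beta(17/4, 44/5)
obs 10: x=1 → posterior Beta(21/4, 44/5)
obs 11: x=1 → posterior Beta(25/4, 44/5)
obs 12: x=0 → posterior Beta(25/4, 49/5)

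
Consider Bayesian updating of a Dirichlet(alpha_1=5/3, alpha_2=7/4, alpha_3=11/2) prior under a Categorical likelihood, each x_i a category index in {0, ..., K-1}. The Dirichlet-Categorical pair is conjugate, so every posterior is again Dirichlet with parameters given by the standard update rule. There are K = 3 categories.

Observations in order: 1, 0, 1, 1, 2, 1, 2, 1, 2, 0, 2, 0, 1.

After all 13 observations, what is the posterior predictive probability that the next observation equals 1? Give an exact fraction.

93/263

obs 1: x=1 → posterior Dirichlet(5/3, 11/4, 11/2)
obs 2: x=0 → posterior Dirichlet(8/3, 11/4, 11/2)
obs 3: x=1 → posterior Dirichlet(8/3, 15/4, 11/2)
obs 4: x=1 → posterior Dirichlet(8/3, 19/4, 11/2)
obs 5: x=2 → posterior Dirichlet(8/3, 19/4, 13/2)
obs 6: x=1 → posterior Dirichlet(8/3, 23/4, 13/2)
obs 7: x=2 → posterior Dirichlet(8/3, 23/4, 15/2)
obs 8: x=1 → posterior Dirichlet(8/3, 27/4, 15/2)
obs 9: x=2 → posterior Dirichlet(8/3, 27/4, 17/2)
obs 10: x=0 → posterior Dirichlet(11/3, 27/4, 17/2)
obs 11: x=2 → posterior Dirichlet(11/3, 27/4, 19/2)
obs 12: x=0 → posterior Dirichlet(14/3, 27/4, 19/2)
obs 13: x=1 → posterior Dirichlet(14/3, 31/4, 19/2)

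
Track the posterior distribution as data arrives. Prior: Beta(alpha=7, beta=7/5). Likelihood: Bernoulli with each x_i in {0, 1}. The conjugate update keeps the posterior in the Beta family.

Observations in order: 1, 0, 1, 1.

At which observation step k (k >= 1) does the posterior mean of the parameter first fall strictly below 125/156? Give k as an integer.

k = 2

obs 1: x=1 → posterior Beta(8, 7/5)
obs 2: x=0 → posterior Beta(8, 12/5)
obs 3: x=1 → posterior Beta(9, 12/5)
obs 4: x=1 → posterior Beta(10, 12/5)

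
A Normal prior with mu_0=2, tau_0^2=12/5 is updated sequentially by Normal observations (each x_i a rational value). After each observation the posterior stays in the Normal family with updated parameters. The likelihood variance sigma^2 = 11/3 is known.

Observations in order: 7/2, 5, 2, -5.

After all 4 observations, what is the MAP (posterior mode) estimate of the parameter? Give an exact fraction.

obs 1: x=7/2 → posterior Normal(236/91, 132/91)
obs 2: x=5 → posterior Normal(416/127, 132/127)
obs 3: x=2 → posterior Normal(488/163, 132/163)
obs 4: x=-5 → posterior Normal(308/199, 132/199)

308/199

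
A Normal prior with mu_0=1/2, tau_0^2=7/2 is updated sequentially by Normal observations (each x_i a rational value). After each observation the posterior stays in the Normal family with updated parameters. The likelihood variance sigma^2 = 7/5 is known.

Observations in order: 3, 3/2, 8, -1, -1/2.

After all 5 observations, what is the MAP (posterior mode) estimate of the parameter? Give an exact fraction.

56/27

obs 1: x=3 → posterior Normal(16/7, 1)
obs 2: x=3/2 → posterior Normal(47/24, 7/12)
obs 3: x=8 → posterior Normal(127/34, 7/17)
obs 4: x=-1 → posterior Normal(117/44, 7/22)
obs 5: x=-1/2 → posterior Normal(56/27, 7/27)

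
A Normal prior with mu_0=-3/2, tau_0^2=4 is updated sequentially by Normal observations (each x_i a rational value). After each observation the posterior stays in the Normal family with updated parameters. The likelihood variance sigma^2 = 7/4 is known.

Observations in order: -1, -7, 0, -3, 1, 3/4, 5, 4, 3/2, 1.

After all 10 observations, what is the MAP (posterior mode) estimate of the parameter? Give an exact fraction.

obs 1: x=-1 → posterior Normal(-53/46, 28/23)
obs 2: x=-7 → posterior Normal(-277/78, 28/39)
obs 3: x=0 → posterior Normal(-277/110, 28/55)
obs 4: x=-3 → posterior Normal(-373/142, 28/71)
obs 5: x=1 → posterior Normal(-341/174, 28/87)
obs 6: x=3/4 → posterior Normal(-317/206, 28/103)
obs 7: x=5 → posterior Normal(-157/238, 4/17)
obs 8: x=4 → posterior Normal(-29/270, 28/135)
obs 9: x=3/2 → posterior Normal(19/302, 28/151)
obs 10: x=1 → posterior Normal(51/334, 28/167)

51/334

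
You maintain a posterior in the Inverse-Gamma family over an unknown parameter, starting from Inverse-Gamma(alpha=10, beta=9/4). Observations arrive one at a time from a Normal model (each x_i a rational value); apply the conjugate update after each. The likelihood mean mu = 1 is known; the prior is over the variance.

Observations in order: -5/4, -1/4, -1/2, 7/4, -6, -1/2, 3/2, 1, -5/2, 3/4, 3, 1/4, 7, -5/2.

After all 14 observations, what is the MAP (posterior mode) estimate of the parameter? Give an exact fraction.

obs 1: x=-5/4 → posterior Inverse-Gamma(21/2, 153/32)
obs 2: x=-1/4 → posterior Inverse-Gamma(11, 89/16)
obs 3: x=-1/2 → posterior Inverse-Gamma(23/2, 107/16)
obs 4: x=7/4 → posterior Inverse-Gamma(12, 223/32)
obs 5: x=-6 → posterior Inverse-Gamma(25/2, 1007/32)
obs 6: x=-1/2 → posterior Inverse-Gamma(13, 1043/32)
obs 7: x=3/2 → posterior Inverse-Gamma(27/2, 1047/32)
obs 8: x=1 → posterior Inverse-Gamma(14, 1047/32)
obs 9: x=-5/2 → posterior Inverse-Gamma(29/2, 1243/32)
obs 10: x=3/4 → posterior Inverse-Gamma(15, 311/8)
obs 11: x=3 → posterior Inverse-Gamma(31/2, 327/8)
obs 12: x=1/4 → posterior Inverse-Gamma(16, 1317/32)
obs 13: x=7 → posterior Inverse-Gamma(33/2, 1893/32)
obs 14: x=-5/2 → posterior Inverse-Gamma(17, 2089/32)

2089/576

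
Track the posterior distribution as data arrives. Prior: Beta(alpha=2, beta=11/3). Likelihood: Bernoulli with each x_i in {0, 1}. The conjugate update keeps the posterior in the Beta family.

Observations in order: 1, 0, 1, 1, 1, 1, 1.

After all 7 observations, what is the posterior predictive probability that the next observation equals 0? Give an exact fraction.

obs 1: x=1 → posterior Beta(3, 11/3)
obs 2: x=0 → posterior Beta(3, 14/3)
obs 3: x=1 → posterior Beta(4, 14/3)
obs 4: x=1 → posterior Beta(5, 14/3)
obs 5: x=1 → posterior Beta(6, 14/3)
obs 6: x=1 → posterior Beta(7, 14/3)
obs 7: x=1 → posterior Beta(8, 14/3)

7/19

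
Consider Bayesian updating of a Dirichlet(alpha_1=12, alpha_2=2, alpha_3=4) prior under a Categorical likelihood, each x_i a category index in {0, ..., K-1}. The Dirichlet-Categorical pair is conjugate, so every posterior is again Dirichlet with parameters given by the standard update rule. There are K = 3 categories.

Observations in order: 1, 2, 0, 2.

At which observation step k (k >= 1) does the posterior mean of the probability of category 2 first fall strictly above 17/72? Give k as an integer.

k = 2

obs 1: x=1 → posterior Dirichlet(12, 3, 4)
obs 2: x=2 → posterior Dirichlet(12, 3, 5)
obs 3: x=0 → posterior Dirichlet(13, 3, 5)
obs 4: x=2 → posterior Dirichlet(13, 3, 6)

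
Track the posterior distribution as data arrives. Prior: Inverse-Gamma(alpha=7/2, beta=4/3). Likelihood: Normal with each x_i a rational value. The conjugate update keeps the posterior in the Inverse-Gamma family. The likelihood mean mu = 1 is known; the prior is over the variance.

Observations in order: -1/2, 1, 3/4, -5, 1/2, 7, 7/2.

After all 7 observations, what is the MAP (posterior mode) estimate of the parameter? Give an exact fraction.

obs 1: x=-1/2 → posterior Inverse-Gamma(4, 59/24)
obs 2: x=1 → posterior Inverse-Gamma(9/2, 59/24)
obs 3: x=3/4 → posterior Inverse-Gamma(5, 239/96)
obs 4: x=-5 → posterior Inverse-Gamma(11/2, 1967/96)
obs 5: x=1/2 → posterior Inverse-Gamma(6, 1979/96)
obs 6: x=7 → posterior Inverse-Gamma(13/2, 3707/96)
obs 7: x=7/2 → posterior Inverse-Gamma(7, 4007/96)

4007/768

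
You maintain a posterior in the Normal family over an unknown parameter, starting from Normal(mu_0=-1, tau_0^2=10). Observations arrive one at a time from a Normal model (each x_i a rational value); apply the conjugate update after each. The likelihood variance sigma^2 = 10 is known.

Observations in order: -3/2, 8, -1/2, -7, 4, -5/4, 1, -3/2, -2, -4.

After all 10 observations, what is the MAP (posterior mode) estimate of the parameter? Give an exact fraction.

-23/44

obs 1: x=-3/2 → posterior Normal(-5/4, 5)
obs 2: x=8 → posterior Normal(11/6, 10/3)
obs 3: x=-1/2 → posterior Normal(5/4, 5/2)
obs 4: x=-7 → posterior Normal(-2/5, 2)
obs 5: x=4 → posterior Normal(1/3, 5/3)
obs 6: x=-5/4 → posterior Normal(3/28, 10/7)
obs 7: x=1 → posterior Normal(7/32, 5/4)
obs 8: x=-3/2 → posterior Normal(1/36, 10/9)
obs 9: x=-2 → posterior Normal(-7/40, 1)
obs 10: x=-4 → posterior Normal(-23/44, 10/11)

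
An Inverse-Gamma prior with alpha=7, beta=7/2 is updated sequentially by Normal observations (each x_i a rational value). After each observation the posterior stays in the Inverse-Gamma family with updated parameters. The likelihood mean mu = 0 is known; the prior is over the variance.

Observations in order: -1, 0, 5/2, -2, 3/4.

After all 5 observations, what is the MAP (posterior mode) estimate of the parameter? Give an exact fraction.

obs 1: x=-1 → posterior Inverse-Gamma(15/2, 4)
obs 2: x=0 → posterior Inverse-Gamma(8, 4)
obs 3: x=5/2 → posterior Inverse-Gamma(17/2, 57/8)
obs 4: x=-2 → posterior Inverse-Gamma(9, 73/8)
obs 5: x=3/4 → posterior Inverse-Gamma(19/2, 301/32)

43/48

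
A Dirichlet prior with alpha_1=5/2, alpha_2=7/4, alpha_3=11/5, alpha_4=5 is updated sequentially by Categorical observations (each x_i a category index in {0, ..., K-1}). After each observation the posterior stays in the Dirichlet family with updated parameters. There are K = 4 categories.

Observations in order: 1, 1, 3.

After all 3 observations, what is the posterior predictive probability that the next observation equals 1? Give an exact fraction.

obs 1: x=1 → posterior Dirichlet(5/2, 11/4, 11/5, 5)
obs 2: x=1 → posterior Dirichlet(5/2, 15/4, 11/5, 5)
obs 3: x=3 → posterior Dirichlet(5/2, 15/4, 11/5, 6)

75/289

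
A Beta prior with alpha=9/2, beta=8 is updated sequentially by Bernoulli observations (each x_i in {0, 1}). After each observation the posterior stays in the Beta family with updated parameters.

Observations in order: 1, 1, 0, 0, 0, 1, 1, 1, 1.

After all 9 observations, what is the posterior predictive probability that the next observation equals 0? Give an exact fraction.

22/43

obs 1: x=1 → posterior Beta(11/2, 8)
obs 2: x=1 → posterior Beta(13/2, 8)
obs 3: x=0 → posterior Beta(13/2, 9)
obs 4: x=0 → posterior Beta(13/2, 10)
obs 5: x=0 → posterior Beta(13/2, 11)
obs 6: x=1 → posterior Beta(15/2, 11)
obs 7: x=1 → posterior Beta(17/2, 11)
obs 8: x=1 → posterior Beta(19/2, 11)
obs 9: x=1 → posterior Beta(21/2, 11)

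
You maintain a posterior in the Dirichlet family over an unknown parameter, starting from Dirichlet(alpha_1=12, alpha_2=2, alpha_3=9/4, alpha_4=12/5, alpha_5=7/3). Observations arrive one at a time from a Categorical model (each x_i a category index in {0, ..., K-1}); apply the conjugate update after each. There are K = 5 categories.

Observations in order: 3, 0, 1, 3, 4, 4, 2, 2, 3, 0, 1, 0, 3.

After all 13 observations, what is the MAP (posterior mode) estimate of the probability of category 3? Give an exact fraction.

324/1739

obs 1: x=3 → posterior Dirichlet(12, 2, 9/4, 17/5, 7/3)
obs 2: x=0 → posterior Dirichlet(13, 2, 9/4, 17/5, 7/3)
obs 3: x=1 → posterior Dirichlet(13, 3, 9/4, 17/5, 7/3)
obs 4: x=3 → posterior Dirichlet(13, 3, 9/4, 22/5, 7/3)
obs 5: x=4 → posterior Dirichlet(13, 3, 9/4, 22/5, 10/3)
obs 6: x=4 → posterior Dirichlet(13, 3, 9/4, 22/5, 13/3)
obs 7: x=2 → posterior Dirichlet(13, 3, 13/4, 22/5, 13/3)
obs 8: x=2 → posterior Dirichlet(13, 3, 17/4, 22/5, 13/3)
obs 9: x=3 → posterior Dirichlet(13, 3, 17/4, 27/5, 13/3)
obs 10: x=0 → posterior Dirichlet(14, 3, 17/4, 27/5, 13/3)
obs 11: x=1 → posterior Dirichlet(14, 4, 17/4, 27/5, 13/3)
obs 12: x=0 → posterior Dirichlet(15, 4, 17/4, 27/5, 13/3)
obs 13: x=3 → posterior Dirichlet(15, 4, 17/4, 32/5, 13/3)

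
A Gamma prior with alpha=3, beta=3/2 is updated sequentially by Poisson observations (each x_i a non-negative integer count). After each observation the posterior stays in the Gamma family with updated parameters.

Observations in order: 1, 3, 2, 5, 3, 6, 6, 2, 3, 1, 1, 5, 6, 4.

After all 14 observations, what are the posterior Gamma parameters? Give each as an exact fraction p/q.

alpha=51, beta=31/2

obs 1: x=1 → posterior Gamma(4, 5/2)
obs 2: x=3 → posterior Gamma(7, 7/2)
obs 3: x=2 → posterior Gamma(9, 9/2)
obs 4: x=5 → posterior Gamma(14, 11/2)
obs 5: x=3 → posterior Gamma(17, 13/2)
obs 6: x=6 → posterior Gamma(23, 15/2)
obs 7: x=6 → posterior Gamma(29, 17/2)
obs 8: x=2 → posterior Gamma(31, 19/2)
obs 9: x=3 → posterior Gamma(34, 21/2)
obs 10: x=1 → posterior Gamma(35, 23/2)
obs 11: x=1 → posterior Gamma(36, 25/2)
obs 12: x=5 → posterior Gamma(41, 27/2)
obs 13: x=6 → posterior Gamma(47, 29/2)
obs 14: x=4 → posterior Gamma(51, 31/2)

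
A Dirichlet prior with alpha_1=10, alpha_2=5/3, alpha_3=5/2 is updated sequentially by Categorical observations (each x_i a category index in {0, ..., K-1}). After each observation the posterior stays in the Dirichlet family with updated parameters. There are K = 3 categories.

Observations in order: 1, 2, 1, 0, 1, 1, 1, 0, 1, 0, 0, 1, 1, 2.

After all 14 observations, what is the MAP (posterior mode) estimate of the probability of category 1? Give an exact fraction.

obs 1: x=1 → posterior Dirichlet(10, 8/3, 5/2)
obs 2: x=2 → posterior Dirichlet(10, 8/3, 7/2)
obs 3: x=1 → posterior Dirichlet(10, 11/3, 7/2)
obs 4: x=0 → posterior Dirichlet(11, 11/3, 7/2)
obs 5: x=1 → posterior Dirichlet(11, 14/3, 7/2)
obs 6: x=1 → posterior Dirichlet(11, 17/3, 7/2)
obs 7: x=1 → posterior Dirichlet(11, 20/3, 7/2)
obs 8: x=0 → posterior Dirichlet(12, 20/3, 7/2)
obs 9: x=1 → posterior Dirichlet(12, 23/3, 7/2)
obs 10: x=0 → posterior Dirichlet(13, 23/3, 7/2)
obs 11: x=0 → posterior Dirichlet(14, 23/3, 7/2)
obs 12: x=1 → posterior Dirichlet(14, 26/3, 7/2)
obs 13: x=1 → posterior Dirichlet(14, 29/3, 7/2)
obs 14: x=2 → posterior Dirichlet(14, 29/3, 9/2)

52/151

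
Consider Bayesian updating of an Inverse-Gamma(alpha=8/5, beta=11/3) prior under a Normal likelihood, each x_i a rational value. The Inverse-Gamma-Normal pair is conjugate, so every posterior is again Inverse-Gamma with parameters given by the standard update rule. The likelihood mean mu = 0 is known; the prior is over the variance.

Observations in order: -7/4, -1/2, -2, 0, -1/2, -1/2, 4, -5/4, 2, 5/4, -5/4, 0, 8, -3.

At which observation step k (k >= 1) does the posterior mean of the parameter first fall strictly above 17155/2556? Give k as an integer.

k = 13

obs 1: x=-7/4 → posterior Inverse-Gamma(21/10, 499/96)
obs 2: x=-1/2 → posterior Inverse-Gamma(13/5, 511/96)
obs 3: x=-2 → posterior Inverse-Gamma(31/10, 703/96)
obs 4: x=0 → posterior Inverse-Gamma(18/5, 703/96)
obs 5: x=-1/2 → posterior Inverse-Gamma(41/10, 715/96)
obs 6: x=-1/2 → posterior Inverse-Gamma(23/5, 727/96)
obs 7: x=4 → posterior Inverse-Gamma(51/10, 1495/96)
obs 8: x=-5/4 → posterior Inverse-Gamma(28/5, 785/48)
obs 9: x=2 → posterior Inverse-Gamma(61/10, 881/48)
obs 10: x=5/4 → posterior Inverse-Gamma(33/5, 1837/96)
obs 11: x=-5/4 → posterior Inverse-Gamma(71/10, 239/12)
obs 12: x=0 → posterior Inverse-Gamma(38/5, 239/12)
obs 13: x=8 → posterior Inverse-Gamma(81/10, 623/12)
obs 14: x=-3 → posterior Inverse-Gamma(43/5, 677/12)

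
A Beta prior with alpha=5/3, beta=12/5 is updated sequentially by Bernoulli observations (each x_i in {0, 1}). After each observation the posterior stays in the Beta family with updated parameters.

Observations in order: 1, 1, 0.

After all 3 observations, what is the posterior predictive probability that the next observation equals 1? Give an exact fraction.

55/106

obs 1: x=1 → posterior Beta(8/3, 12/5)
obs 2: x=1 → posterior Beta(11/3, 12/5)
obs 3: x=0 → posterior Beta(11/3, 17/5)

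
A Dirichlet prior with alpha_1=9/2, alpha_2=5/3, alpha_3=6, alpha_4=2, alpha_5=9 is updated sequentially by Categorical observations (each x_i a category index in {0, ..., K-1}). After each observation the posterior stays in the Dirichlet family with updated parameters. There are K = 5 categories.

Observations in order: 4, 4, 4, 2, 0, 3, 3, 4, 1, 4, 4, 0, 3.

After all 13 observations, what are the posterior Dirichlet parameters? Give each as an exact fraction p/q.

alpha_1=13/2, alpha_2=8/3, alpha_3=7, alpha_4=5, alpha_5=15

obs 1: x=4 → posterior Dirichlet(9/2, 5/3, 6, 2, 10)
obs 2: x=4 → posterior Dirichlet(9/2, 5/3, 6, 2, 11)
obs 3: x=4 → posterior Dirichlet(9/2, 5/3, 6, 2, 12)
obs 4: x=2 → posterior Dirichlet(9/2, 5/3, 7, 2, 12)
obs 5: x=0 → posterior Dirichlet(11/2, 5/3, 7, 2, 12)
obs 6: x=3 → posterior Dirichlet(11/2, 5/3, 7, 3, 12)
obs 7: x=3 → posterior Dirichlet(11/2, 5/3, 7, 4, 12)
obs 8: x=4 → posterior Dirichlet(11/2, 5/3, 7, 4, 13)
obs 9: x=1 → posterior Dirichlet(11/2, 8/3, 7, 4, 13)
obs 10: x=4 → posterior Dirichlet(11/2, 8/3, 7, 4, 14)
obs 11: x=4 → posterior Dirichlet(11/2, 8/3, 7, 4, 15)
obs 12: x=0 → posterior Dirichlet(13/2, 8/3, 7, 4, 15)
obs 13: x=3 → posterior Dirichlet(13/2, 8/3, 7, 5, 15)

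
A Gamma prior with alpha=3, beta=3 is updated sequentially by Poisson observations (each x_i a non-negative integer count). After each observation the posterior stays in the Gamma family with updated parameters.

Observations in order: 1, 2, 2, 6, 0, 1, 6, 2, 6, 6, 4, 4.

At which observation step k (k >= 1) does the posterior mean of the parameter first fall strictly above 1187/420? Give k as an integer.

obs 1: x=1 → posterior Gamma(4, 4)
obs 2: x=2 → posterior Gamma(6, 5)
obs 3: x=2 → posterior Gamma(8, 6)
obs 4: x=6 → posterior Gamma(14, 7)
obs 5: x=0 → posterior Gamma(14, 8)
obs 6: x=1 → posterior Gamma(15, 9)
obs 7: x=6 → posterior Gamma(21, 10)
obs 8: x=2 → posterior Gamma(23, 11)
obs 9: x=6 → posterior Gamma(29, 12)
obs 10: x=6 → posterior Gamma(35, 13)
obs 11: x=4 → posterior Gamma(39, 14)
obs 12: x=4 → posterior Gamma(43, 15)

k = 12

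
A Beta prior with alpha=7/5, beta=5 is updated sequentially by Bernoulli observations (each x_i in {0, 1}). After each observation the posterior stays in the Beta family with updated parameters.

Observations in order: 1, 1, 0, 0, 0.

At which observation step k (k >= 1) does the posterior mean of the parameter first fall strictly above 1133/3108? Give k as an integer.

k = 2

obs 1: x=1 → posterior Beta(12/5, 5)
obs 2: x=1 → posterior Beta(17/5, 5)
obs 3: x=0 → posterior Beta(17/5, 6)
obs 4: x=0 → posterior Beta(17/5, 7)
obs 5: x=0 → posterior Beta(17/5, 8)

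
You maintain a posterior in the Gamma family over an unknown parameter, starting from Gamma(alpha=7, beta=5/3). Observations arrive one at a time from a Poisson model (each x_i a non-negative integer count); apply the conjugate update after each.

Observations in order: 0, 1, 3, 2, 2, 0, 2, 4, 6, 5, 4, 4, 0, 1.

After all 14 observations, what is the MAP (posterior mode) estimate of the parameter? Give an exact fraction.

120/47

obs 1: x=0 → posterior Gamma(7, 8/3)
obs 2: x=1 → posterior Gamma(8, 11/3)
obs 3: x=3 → posterior Gamma(11, 14/3)
obs 4: x=2 → posterior Gamma(13, 17/3)
obs 5: x=2 → posterior Gamma(15, 20/3)
obs 6: x=0 → posterior Gamma(15, 23/3)
obs 7: x=2 → posterior Gamma(17, 26/3)
obs 8: x=4 → posterior Gamma(21, 29/3)
obs 9: x=6 → posterior Gamma(27, 32/3)
obs 10: x=5 → posterior Gamma(32, 35/3)
obs 11: x=4 → posterior Gamma(36, 38/3)
obs 12: x=4 → posterior Gamma(40, 41/3)
obs 13: x=0 → posterior Gamma(40, 44/3)
obs 14: x=1 → posterior Gamma(41, 47/3)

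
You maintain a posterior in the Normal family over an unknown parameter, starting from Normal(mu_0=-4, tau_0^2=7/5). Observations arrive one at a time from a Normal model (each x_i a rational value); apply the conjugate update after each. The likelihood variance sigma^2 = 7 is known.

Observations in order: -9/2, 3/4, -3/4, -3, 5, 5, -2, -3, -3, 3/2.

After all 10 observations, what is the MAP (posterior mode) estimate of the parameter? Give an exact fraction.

obs 1: x=-9/2 → posterior Normal(-49/12, 7/6)
obs 2: x=3/4 → posterior Normal(-95/28, 1)
obs 3: x=-3/4 → posterior Normal(-49/16, 7/8)
obs 4: x=-3 → posterior Normal(-55/18, 7/9)
obs 5: x=5 → posterior Normal(-9/4, 7/10)
obs 6: x=5 → posterior Normal(-35/22, 7/11)
obs 7: x=-2 → posterior Normal(-13/8, 7/12)
obs 8: x=-3 → posterior Normal(-45/26, 7/13)
obs 9: x=-3 → posterior Normal(-51/28, 1/2)
obs 10: x=3/2 → posterior Normal(-8/5, 7/15)

-8/5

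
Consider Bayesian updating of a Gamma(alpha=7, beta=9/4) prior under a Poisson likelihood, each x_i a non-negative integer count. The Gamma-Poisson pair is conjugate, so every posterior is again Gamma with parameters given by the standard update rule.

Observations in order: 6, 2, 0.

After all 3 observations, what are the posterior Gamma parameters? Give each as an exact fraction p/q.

obs 1: x=6 → posterior Gamma(13, 13/4)
obs 2: x=2 → posterior Gamma(15, 17/4)
obs 3: x=0 → posterior Gamma(15, 21/4)

alpha=15, beta=21/4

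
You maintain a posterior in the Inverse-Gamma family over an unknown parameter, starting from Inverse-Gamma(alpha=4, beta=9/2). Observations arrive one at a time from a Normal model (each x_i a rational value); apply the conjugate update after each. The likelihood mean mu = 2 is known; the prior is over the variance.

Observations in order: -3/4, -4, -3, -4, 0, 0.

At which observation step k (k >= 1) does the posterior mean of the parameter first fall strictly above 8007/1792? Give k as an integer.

k = 2

obs 1: x=-3/4 → posterior Inverse-Gamma(9/2, 265/32)
obs 2: x=-4 → posterior Inverse-Gamma(5, 841/32)
obs 3: x=-3 → posterior Inverse-Gamma(11/2, 1241/32)
obs 4: x=-4 → posterior Inverse-Gamma(6, 1817/32)
obs 5: x=0 → posterior Inverse-Gamma(13/2, 1881/32)
obs 6: x=0 → posterior Inverse-Gamma(7, 1945/32)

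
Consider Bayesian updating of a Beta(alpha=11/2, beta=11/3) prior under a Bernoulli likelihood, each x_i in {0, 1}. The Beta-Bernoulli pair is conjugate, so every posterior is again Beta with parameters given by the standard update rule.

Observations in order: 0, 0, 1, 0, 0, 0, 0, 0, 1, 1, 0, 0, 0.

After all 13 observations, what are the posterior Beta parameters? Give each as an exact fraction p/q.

obs 1: x=0 → posterior Beta(11/2, 14/3)
obs 2: x=0 → posterior Beta(11/2, 17/3)
obs 3: x=1 → posterior Beta(13/2, 17/3)
obs 4: x=0 → posterior Beta(13/2, 20/3)
obs 5: x=0 → posterior Beta(13/2, 23/3)
obs 6: x=0 → posterior Beta(13/2, 26/3)
obs 7: x=0 → posterior Beta(13/2, 29/3)
obs 8: x=0 → posterior Beta(13/2, 32/3)
obs 9: x=1 → posterior Beta(15/2, 32/3)
obs 10: x=1 → posterior Beta(17/2, 32/3)
obs 11: x=0 → posterior Beta(17/2, 35/3)
obs 12: x=0 → posterior Beta(17/2, 38/3)
obs 13: x=0 → posterior Beta(17/2, 41/3)

alpha=17/2, beta=41/3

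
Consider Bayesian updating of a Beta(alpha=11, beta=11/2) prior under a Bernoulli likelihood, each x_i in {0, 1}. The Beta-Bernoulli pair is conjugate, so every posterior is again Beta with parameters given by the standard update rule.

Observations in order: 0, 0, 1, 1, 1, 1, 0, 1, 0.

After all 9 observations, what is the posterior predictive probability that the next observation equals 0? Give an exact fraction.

obs 1: x=0 → posterior Beta(11, 13/2)
obs 2: x=0 → posterior Beta(11, 15/2)
obs 3: x=1 → posterior Beta(12, 15/2)
obs 4: x=1 → posterior Beta(13, 15/2)
obs 5: x=1 → posterior Beta(14, 15/2)
obs 6: x=1 → posterior Beta(15, 15/2)
obs 7: x=0 → posterior Beta(15, 17/2)
obs 8: x=1 → posterior Beta(16, 17/2)
obs 9: x=0 → posterior Beta(16, 19/2)

19/51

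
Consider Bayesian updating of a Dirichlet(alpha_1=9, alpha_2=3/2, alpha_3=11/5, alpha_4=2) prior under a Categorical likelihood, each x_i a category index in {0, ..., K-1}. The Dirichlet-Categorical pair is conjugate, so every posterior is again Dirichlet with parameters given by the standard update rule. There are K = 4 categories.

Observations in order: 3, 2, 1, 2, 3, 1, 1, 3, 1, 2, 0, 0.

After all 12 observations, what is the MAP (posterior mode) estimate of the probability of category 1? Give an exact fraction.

45/227

obs 1: x=3 → posterior Dirichlet(9, 3/2, 11/5, 3)
obs 2: x=2 → posterior Dirichlet(9, 3/2, 16/5, 3)
obs 3: x=1 → posterior Dirichlet(9, 5/2, 16/5, 3)
obs 4: x=2 → posterior Dirichlet(9, 5/2, 21/5, 3)
obs 5: x=3 → posterior Dirichlet(9, 5/2, 21/5, 4)
obs 6: x=1 → posterior Dirichlet(9, 7/2, 21/5, 4)
obs 7: x=1 → posterior Dirichlet(9, 9/2, 21/5, 4)
obs 8: x=3 → posterior Dirichlet(9, 9/2, 21/5, 5)
obs 9: x=1 → posterior Dirichlet(9, 11/2, 21/5, 5)
obs 10: x=2 → posterior Dirichlet(9, 11/2, 26/5, 5)
obs 11: x=0 → posterior Dirichlet(10, 11/2, 26/5, 5)
obs 12: x=0 → posterior Dirichlet(11, 11/2, 26/5, 5)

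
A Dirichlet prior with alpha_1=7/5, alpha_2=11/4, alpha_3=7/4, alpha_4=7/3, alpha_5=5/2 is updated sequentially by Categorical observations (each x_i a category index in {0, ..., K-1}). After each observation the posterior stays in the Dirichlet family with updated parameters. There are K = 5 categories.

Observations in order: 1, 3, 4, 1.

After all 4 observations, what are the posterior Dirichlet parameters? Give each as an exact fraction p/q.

obs 1: x=1 → posterior Dirichlet(7/5, 15/4, 7/4, 7/3, 5/2)
obs 2: x=3 → posterior Dirichlet(7/5, 15/4, 7/4, 10/3, 5/2)
obs 3: x=4 → posterior Dirichlet(7/5, 15/4, 7/4, 10/3, 7/2)
obs 4: x=1 → posterior Dirichlet(7/5, 19/4, 7/4, 10/3, 7/2)

alpha_1=7/5, alpha_2=19/4, alpha_3=7/4, alpha_4=10/3, alpha_5=7/2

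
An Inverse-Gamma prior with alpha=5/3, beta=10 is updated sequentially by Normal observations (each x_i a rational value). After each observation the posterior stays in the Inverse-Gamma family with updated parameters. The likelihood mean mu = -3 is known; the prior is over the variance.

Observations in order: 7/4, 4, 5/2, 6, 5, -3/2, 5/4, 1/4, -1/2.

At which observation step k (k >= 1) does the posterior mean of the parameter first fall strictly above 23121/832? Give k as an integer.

k = 3

obs 1: x=7/4 → posterior Inverse-Gamma(13/6, 681/32)
obs 2: x=4 → posterior Inverse-Gamma(8/3, 1465/32)
obs 3: x=5/2 → posterior Inverse-Gamma(19/6, 1949/32)
obs 4: x=6 → posterior Inverse-Gamma(11/3, 3245/32)
obs 5: x=5 → posterior Inverse-Gamma(25/6, 4269/32)
obs 6: x=-3/2 → posterior Inverse-Gamma(14/3, 4305/32)
obs 7: x=5/4 → posterior Inverse-Gamma(31/6, 2297/16)
obs 8: x=1/4 → posterior Inverse-Gamma(17/3, 4763/32)
obs 9: x=-1/2 → posterior Inverse-Gamma(37/6, 4863/32)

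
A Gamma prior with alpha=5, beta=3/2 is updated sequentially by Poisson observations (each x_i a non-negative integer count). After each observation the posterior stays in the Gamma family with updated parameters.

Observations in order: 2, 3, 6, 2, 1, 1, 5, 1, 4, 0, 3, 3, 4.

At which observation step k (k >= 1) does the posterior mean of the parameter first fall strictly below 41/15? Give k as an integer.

k = 6

obs 1: x=2 → posterior Gamma(7, 5/2)
obs 2: x=3 → posterior Gamma(10, 7/2)
obs 3: x=6 → posterior Gamma(16, 9/2)
obs 4: x=2 → posterior Gamma(18, 11/2)
obs 5: x=1 → posterior Gamma(19, 13/2)
obs 6: x=1 → posterior Gamma(20, 15/2)
obs 7: x=5 → posterior Gamma(25, 17/2)
obs 8: x=1 → posterior Gamma(26, 19/2)
obs 9: x=4 → posterior Gamma(30, 21/2)
obs 10: x=0 → posterior Gamma(30, 23/2)
obs 11: x=3 → posterior Gamma(33, 25/2)
obs 12: x=3 → posterior Gamma(36, 27/2)
obs 13: x=4 → posterior Gamma(40, 29/2)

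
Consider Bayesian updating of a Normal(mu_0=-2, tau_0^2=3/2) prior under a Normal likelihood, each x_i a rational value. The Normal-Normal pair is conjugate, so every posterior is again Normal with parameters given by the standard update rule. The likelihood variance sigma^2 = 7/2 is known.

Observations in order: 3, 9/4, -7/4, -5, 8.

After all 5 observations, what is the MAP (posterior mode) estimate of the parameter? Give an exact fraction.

1/4

obs 1: x=3 → posterior Normal(-1/2, 21/20)
obs 2: x=9/4 → posterior Normal(7/52, 21/26)
obs 3: x=-7/4 → posterior Normal(-7/32, 21/32)
obs 4: x=-5 → posterior Normal(-37/38, 21/38)
obs 5: x=8 → posterior Normal(1/4, 21/44)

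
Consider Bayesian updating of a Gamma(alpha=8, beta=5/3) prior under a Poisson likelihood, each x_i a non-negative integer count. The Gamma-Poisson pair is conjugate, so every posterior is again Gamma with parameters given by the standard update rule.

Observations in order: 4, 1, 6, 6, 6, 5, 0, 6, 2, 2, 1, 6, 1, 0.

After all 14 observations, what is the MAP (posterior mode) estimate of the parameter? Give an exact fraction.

obs 1: x=4 → posterior Gamma(12, 8/3)
obs 2: x=1 → posterior Gamma(13, 11/3)
obs 3: x=6 → posterior Gamma(19, 14/3)
obs 4: x=6 → posterior Gamma(25, 17/3)
obs 5: x=6 → posterior Gamma(31, 20/3)
obs 6: x=5 → posterior Gamma(36, 23/3)
obs 7: x=0 → posterior Gamma(36, 26/3)
obs 8: x=6 → posterior Gamma(42, 29/3)
obs 9: x=2 → posterior Gamma(44, 32/3)
obs 10: x=2 → posterior Gamma(46, 35/3)
obs 11: x=1 → posterior Gamma(47, 38/3)
obs 12: x=6 → posterior Gamma(53, 41/3)
obs 13: x=1 → posterior Gamma(54, 44/3)
obs 14: x=0 → posterior Gamma(54, 47/3)

159/47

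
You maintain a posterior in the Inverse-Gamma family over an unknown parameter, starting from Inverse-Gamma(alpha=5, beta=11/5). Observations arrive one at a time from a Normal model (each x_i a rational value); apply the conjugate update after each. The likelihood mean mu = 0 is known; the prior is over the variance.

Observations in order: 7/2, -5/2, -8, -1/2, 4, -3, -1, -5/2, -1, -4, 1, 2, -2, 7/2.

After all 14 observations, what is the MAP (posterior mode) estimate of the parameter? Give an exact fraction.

obs 1: x=7/2 → posterior Inverse-Gamma(11/2, 333/40)
obs 2: x=-5/2 → posterior Inverse-Gamma(6, 229/20)
obs 3: x=-8 → posterior Inverse-Gamma(13/2, 869/20)
obs 4: x=-1/2 → posterior Inverse-Gamma(7, 1743/40)
obs 5: x=4 → posterior Inverse-Gamma(15/2, 2063/40)
obs 6: x=-3 → posterior Inverse-Gamma(8, 2243/40)
obs 7: x=-1 → posterior Inverse-Gamma(17/2, 2263/40)
obs 8: x=-5/2 → posterior Inverse-Gamma(9, 597/10)
obs 9: x=-1 → posterior Inverse-Gamma(19/2, 301/5)
obs 10: x=-4 → posterior Inverse-Gamma(10, 341/5)
obs 11: x=1 → posterior Inverse-Gamma(21/2, 687/10)
obs 12: x=2 → posterior Inverse-Gamma(11, 707/10)
obs 13: x=-2 → posterior Inverse-Gamma(23/2, 727/10)
obs 14: x=7/2 → posterior Inverse-Gamma(12, 3153/40)

3153/520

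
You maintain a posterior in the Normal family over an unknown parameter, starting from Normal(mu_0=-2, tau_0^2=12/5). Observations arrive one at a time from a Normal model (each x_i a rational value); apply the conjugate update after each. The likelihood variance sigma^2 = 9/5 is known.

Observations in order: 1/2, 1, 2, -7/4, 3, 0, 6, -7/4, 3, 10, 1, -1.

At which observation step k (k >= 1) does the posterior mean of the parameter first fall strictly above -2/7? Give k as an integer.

obs 1: x=1/2 → posterior Normal(-4/7, 36/35)
obs 2: x=1 → posterior Normal(0, 36/55)
obs 3: x=2 → posterior Normal(8/15, 12/25)
obs 4: x=-7/4 → posterior Normal(1/19, 36/95)
obs 5: x=3 → posterior Normal(13/23, 36/115)
obs 6: x=0 → posterior Normal(13/27, 4/15)
obs 7: x=6 → posterior Normal(37/31, 36/155)
obs 8: x=-7/4 → posterior Normal(6/7, 36/175)
obs 9: x=3 → posterior Normal(14/13, 12/65)
obs 10: x=10 → posterior Normal(82/43, 36/215)
obs 11: x=1 → posterior Normal(86/47, 36/235)
obs 12: x=-1 → posterior Normal(82/51, 12/85)

k = 2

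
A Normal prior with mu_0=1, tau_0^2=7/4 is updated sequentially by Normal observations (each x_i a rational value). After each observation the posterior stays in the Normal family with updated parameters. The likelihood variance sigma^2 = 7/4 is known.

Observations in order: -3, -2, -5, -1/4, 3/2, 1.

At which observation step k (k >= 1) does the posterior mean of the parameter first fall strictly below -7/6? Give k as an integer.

obs 1: x=-3 → posterior Normal(-1, 7/8)
obs 2: x=-2 → posterior Normal(-4/3, 7/12)
obs 3: x=-5 → posterior Normal(-9/4, 7/16)
obs 4: x=-1/4 → posterior Normal(-37/20, 7/20)
obs 5: x=3/2 → posterior Normal(-31/24, 7/24)
obs 6: x=1 → posterior Normal(-27/28, 1/4)

k = 2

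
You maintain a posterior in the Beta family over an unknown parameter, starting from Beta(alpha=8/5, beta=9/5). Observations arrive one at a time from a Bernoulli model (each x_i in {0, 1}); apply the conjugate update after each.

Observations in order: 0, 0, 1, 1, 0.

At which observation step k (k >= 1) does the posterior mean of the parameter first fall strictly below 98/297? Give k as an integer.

k = 2

obs 1: x=0 → posterior Beta(8/5, 14/5)
obs 2: x=0 → posterior Beta(8/5, 19/5)
obs 3: x=1 → posterior Beta(13/5, 19/5)
obs 4: x=1 → posterior Beta(18/5, 19/5)
obs 5: x=0 → posterior Beta(18/5, 24/5)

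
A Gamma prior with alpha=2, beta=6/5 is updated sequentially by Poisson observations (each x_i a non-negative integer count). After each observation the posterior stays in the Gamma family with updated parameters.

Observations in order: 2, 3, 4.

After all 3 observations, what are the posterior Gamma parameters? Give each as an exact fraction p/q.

alpha=11, beta=21/5

obs 1: x=2 → posterior Gamma(4, 11/5)
obs 2: x=3 → posterior Gamma(7, 16/5)
obs 3: x=4 → posterior Gamma(11, 21/5)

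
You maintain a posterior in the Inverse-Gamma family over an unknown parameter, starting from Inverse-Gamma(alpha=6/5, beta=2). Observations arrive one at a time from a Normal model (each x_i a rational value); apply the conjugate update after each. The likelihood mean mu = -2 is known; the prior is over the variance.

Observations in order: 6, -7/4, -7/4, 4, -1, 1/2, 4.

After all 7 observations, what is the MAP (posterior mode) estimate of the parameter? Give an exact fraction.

1965/152

obs 1: x=6 → posterior Inverse-Gamma(17/10, 34)
obs 2: x=-7/4 → posterior Inverse-Gamma(11/5, 1089/32)
obs 3: x=-7/4 → posterior Inverse-Gamma(27/10, 545/16)
obs 4: x=4 → posterior Inverse-Gamma(16/5, 833/16)
obs 5: x=-1 → posterior Inverse-Gamma(37/10, 841/16)
obs 6: x=1/2 → posterior Inverse-Gamma(21/5, 891/16)
obs 7: x=4 → posterior Inverse-Gamma(47/10, 1179/16)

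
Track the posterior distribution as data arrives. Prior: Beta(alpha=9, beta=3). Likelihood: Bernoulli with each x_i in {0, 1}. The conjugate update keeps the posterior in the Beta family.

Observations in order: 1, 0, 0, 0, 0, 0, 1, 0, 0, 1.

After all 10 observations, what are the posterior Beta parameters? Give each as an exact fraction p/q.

alpha=12, beta=10

obs 1: x=1 → posterior Beta(10, 3)
obs 2: x=0 → posterior Beta(10, 4)
obs 3: x=0 → posterior Beta(10, 5)
obs 4: x=0 → posterior Beta(10, 6)
obs 5: x=0 → posterior Beta(10, 7)
obs 6: x=0 → posterior Beta(10, 8)
obs 7: x=1 → posterior Beta(11, 8)
obs 8: x=0 → posterior Beta(11, 9)
obs 9: x=0 → posterior Beta(11, 10)
obs 10: x=1 → posterior Beta(12, 10)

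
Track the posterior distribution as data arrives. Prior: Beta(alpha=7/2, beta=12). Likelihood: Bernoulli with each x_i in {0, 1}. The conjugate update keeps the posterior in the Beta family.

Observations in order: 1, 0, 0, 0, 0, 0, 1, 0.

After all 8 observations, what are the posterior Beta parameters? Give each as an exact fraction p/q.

alpha=11/2, beta=18

obs 1: x=1 → posterior Beta(9/2, 12)
obs 2: x=0 → posterior Beta(9/2, 13)
obs 3: x=0 → posterior Beta(9/2, 14)
obs 4: x=0 → posterior Beta(9/2, 15)
obs 5: x=0 → posterior Beta(9/2, 16)
obs 6: x=0 → posterior Beta(9/2, 17)
obs 7: x=1 → posterior Beta(11/2, 17)
obs 8: x=0 → posterior Beta(11/2, 18)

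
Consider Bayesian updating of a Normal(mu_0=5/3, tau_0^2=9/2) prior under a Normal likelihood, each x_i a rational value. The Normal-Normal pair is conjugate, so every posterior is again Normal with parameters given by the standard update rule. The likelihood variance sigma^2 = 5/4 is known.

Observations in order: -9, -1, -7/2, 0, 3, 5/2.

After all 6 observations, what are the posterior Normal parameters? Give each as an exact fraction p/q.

mu_0=-407/339, tau_0^2=45/226

obs 1: x=-9 → posterior Normal(-461/69, 45/46)
obs 2: x=-1 → posterior Normal(-515/123, 45/82)
obs 3: x=-7/2 → posterior Normal(-704/177, 45/118)
obs 4: x=0 → posterior Normal(-64/21, 45/154)
obs 5: x=3 → posterior Normal(-542/285, 9/38)
obs 6: x=5/2 → posterior Normal(-407/339, 45/226)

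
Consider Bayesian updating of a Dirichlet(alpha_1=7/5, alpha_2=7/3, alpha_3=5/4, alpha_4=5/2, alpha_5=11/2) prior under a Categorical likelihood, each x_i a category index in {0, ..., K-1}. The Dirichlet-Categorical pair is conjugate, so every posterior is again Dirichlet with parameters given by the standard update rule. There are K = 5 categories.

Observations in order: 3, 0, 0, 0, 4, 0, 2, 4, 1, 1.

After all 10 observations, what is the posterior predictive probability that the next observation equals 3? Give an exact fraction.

30/197

obs 1: x=3 → posterior Dirichlet(7/5, 7/3, 5/4, 7/2, 11/2)
obs 2: x=0 → posterior Dirichlet(12/5, 7/3, 5/4, 7/2, 11/2)
obs 3: x=0 → posterior Dirichlet(17/5, 7/3, 5/4, 7/2, 11/2)
obs 4: x=0 → posterior Dirichlet(22/5, 7/3, 5/4, 7/2, 11/2)
obs 5: x=4 → posterior Dirichlet(22/5, 7/3, 5/4, 7/2, 13/2)
obs 6: x=0 → posterior Dirichlet(27/5, 7/3, 5/4, 7/2, 13/2)
obs 7: x=2 → posterior Dirichlet(27/5, 7/3, 9/4, 7/2, 13/2)
obs 8: x=4 → posterior Dirichlet(27/5, 7/3, 9/4, 7/2, 15/2)
obs 9: x=1 → posterior Dirichlet(27/5, 10/3, 9/4, 7/2, 15/2)
obs 10: x=1 → posterior Dirichlet(27/5, 13/3, 9/4, 7/2, 15/2)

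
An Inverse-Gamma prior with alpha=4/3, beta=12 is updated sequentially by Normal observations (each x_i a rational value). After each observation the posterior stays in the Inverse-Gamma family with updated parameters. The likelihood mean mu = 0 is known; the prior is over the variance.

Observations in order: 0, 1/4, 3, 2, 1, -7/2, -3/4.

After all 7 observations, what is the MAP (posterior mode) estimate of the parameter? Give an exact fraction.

1221/280

obs 1: x=0 → posterior Inverse-Gamma(11/6, 12)
obs 2: x=1/4 → posterior Inverse-Gamma(7/3, 385/32)
obs 3: x=3 → posterior Inverse-Gamma(17/6, 529/32)
obs 4: x=2 → posterior Inverse-Gamma(10/3, 593/32)
obs 5: x=1 → posterior Inverse-Gamma(23/6, 609/32)
obs 6: x=-7/2 → posterior Inverse-Gamma(13/3, 805/32)
obs 7: x=-3/4 → posterior Inverse-Gamma(29/6, 407/16)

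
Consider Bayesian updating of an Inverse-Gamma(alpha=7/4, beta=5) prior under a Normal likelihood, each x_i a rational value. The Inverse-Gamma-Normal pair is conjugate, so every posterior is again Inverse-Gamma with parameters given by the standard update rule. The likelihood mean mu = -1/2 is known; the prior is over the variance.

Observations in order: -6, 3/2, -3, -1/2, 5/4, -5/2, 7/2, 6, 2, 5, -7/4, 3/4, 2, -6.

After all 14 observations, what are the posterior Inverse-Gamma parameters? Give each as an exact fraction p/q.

obs 1: x=-6 → posterior Inverse-Gamma(9/4, 161/8)
obs 2: x=3/2 → posterior Inverse-Gamma(11/4, 177/8)
obs 3: x=-3 → posterior Inverse-Gamma(13/4, 101/4)
obs 4: x=-1/2 → posterior Inverse-Gamma(15/4, 101/4)
obs 5: x=5/4 → posterior Inverse-Gamma(17/4, 857/32)
obs 6: x=-5/2 → posterior Inverse-Gamma(19/4, 921/32)
obs 7: x=7/2 → posterior Inverse-Gamma(21/4, 1177/32)
obs 8: x=6 → posterior Inverse-Gamma(23/4, 1853/32)
obs 9: x=2 → posterior Inverse-Gamma(25/4, 1953/32)
obs 10: x=5 → posterior Inverse-Gamma(27/4, 2437/32)
obs 11: x=-7/4 → posterior Inverse-Gamma(29/4, 1231/16)
obs 12: x=3/4 → posterior Inverse-Gamma(31/4, 2487/32)
obs 13: x=2 → posterior Inverse-Gamma(33/4, 2587/32)
obs 14: x=-6 → posterior Inverse-Gamma(35/4, 3071/32)

alpha=35/4, beta=3071/32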